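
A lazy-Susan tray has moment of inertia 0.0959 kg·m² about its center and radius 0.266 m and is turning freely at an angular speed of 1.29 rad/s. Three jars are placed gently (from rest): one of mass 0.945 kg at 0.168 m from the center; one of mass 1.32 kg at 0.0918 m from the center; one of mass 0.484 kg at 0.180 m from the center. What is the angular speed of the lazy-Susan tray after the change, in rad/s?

ω_f ≈ 0.828 rad/s

No external torque acts about the center; L_before = L_after.
Added inertia Σmr² = (0.945)(0.168)² + (1.32)(0.0918)² + (0.484)(0.180)² = 0.05348 kg·m²; I_f = 0.09590 + 0.05348 = 0.1494 kg·m².
ω_f = I_p ω_i / I_f = (0.09590)(1.29) / 0.1494 = 0.8282 rad/s.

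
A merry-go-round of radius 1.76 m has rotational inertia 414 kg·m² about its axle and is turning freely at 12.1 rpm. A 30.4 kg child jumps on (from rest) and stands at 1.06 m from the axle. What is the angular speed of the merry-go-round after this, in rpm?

No external torque acts about the axle; L_before = L_after.
Added inertia Σmr² = (30.4)(1.06)² = 34.16 kg·m²; I_f = 414.0 + 34.16 = 448.2 kg·m².
ω_f = I_p ω_i / I_f = (414.0)(12.1) / 448.2 = 11.18 rpm.

ω_f ≈ 11.2 rpm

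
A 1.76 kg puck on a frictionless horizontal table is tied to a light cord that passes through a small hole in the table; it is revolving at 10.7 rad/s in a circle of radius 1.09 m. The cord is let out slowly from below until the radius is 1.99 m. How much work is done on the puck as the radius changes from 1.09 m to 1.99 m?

No torque about the axis ⇒ m r₁² ω₁ = m r₂² ω₂.
ω₂ = ω₁ (r₁/r₂)² = (10.7)(1.09/1.99)² = 3.210 rad/s.
W = ΔKE = ½m(v₂² − v₁²) = -83.79 J.

W ≈ -83.8 J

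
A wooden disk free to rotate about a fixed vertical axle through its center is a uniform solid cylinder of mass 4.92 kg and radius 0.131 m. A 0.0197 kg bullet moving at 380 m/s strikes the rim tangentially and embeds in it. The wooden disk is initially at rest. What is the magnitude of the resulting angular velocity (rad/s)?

|ω_f| ≈ 23.0 rad/s

The axle reaction passes through the axle and exerts no torque about it; angular momentum about the axle is conserved through the impact.
I_p = ½(4.92)(0.131)² = 0.04222 kg·m². Taking the sense of the bullet's angular momentum as positive, L_{bullet} = m v R = (0.0197)(380)(0.131) = 0.9807 kg·m²/s.
L_i = 0 + 0.9807 = 0.9807 kg·m²/s.
After sticking, I_f = I_p + m R² = 0.04222 + (0.0197)(0.131)² = 0.04255 kg·m².
ω_f = L_i / I_f = 0.9807 / 0.04255 = 23.05 rad/s.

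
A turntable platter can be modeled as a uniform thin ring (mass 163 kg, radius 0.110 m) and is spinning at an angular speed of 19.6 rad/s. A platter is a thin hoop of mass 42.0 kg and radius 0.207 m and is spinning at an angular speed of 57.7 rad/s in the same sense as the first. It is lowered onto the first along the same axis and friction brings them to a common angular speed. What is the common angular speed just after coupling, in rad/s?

|ω_f| ≈ 37.8 rad/s

The coupling torques are internal; angular momentum about the shared axis is conserved.
Moments of inertia: I_A = (163)(0.110)² = 1.972 kg·m²; I_B = (42.0)(0.207)² = 1.800 kg·m².
Taking A's sense as positive: L = (1.972)(19.6) + (1.800)(57.7) = 142.5 kg·m²·rad/s.
Combined I = 1.972 + 1.800 = 3.772 kg·m².
ω_f = L / I = 142.5 / 3.772 = 37.78 rad/s.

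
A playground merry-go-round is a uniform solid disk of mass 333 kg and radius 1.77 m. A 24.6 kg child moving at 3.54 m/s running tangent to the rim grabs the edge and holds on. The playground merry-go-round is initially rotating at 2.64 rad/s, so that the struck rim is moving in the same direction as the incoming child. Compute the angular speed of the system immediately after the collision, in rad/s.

About the axle the impulsive forces during the collision are internal, so angular momentum about that axis is conserved.
I_p = ½(333)(1.77)² = 521.6 kg·m². Taking the sense of the child's angular momentum as positive, L_{child} = m v R = (24.6)(3.54)(1.77) = 154.1 kg·m²/s.
L_i = +I_p ω_p + m v R = +(521.6)(2.64) + 154.1 = 1531 kg·m²/s.
After sticking, I_f = I_p + m R² = 521.6 + (24.6)(1.77)² = 598.7 kg·m².
ω_f = L_i / I_f = 1531 / 598.7 = 2.558 rad/s.

|ω_f| ≈ 2.56 rad/s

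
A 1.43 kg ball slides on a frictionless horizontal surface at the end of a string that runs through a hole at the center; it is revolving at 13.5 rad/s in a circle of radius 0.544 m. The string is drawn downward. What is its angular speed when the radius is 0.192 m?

No torque about the axis ⇒ m r₁² ω₁ = m r₂² ω₂.
ω₂ = ω₁ (r₁/r₂)² = (13.5)(0.544/0.192)² = 108.4 rad/s.

ω₂ ≈ 108 rad/s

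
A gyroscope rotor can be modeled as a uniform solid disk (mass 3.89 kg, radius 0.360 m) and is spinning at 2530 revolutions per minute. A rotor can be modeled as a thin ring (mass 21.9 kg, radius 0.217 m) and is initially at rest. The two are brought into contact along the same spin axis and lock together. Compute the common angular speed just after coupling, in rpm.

|ω_f| ≈ 497 rpm

No external torque acts about the common axis, so total angular momentum is conserved.
Moments of inertia: I_A = ½(3.89)(0.360)² = 0.2521 kg·m²; I_B = (21.9)(0.217)² = 1.031 kg·m².
Taking A's sense as positive: L = (0.2521)(2530) = 637.7 kg·m²·rpm.
Combined I = 0.2521 + 1.031 = 1.283 kg·m².
ω_f = L / I = 637.7 / 1.283 = 496.9 rpm.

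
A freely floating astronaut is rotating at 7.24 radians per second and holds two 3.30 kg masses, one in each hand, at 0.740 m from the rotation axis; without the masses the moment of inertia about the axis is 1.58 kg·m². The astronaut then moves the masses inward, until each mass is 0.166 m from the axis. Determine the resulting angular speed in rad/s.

No external torque acts about the spin axis, so angular momentum is conserved.
I₁ = 1.58 + 2(3.30)(0.740)² = 5.194 kg·m²; I₂ = 1.58 + 2(3.30)(0.166)² = 1.762 kg·m².
ω₂ = I₁ω₁ / I₂ = (5.194)(7.24 rad/s) / (1.762) = 21.34 rad/s.

ω₂ ≈ 21.3 rad/s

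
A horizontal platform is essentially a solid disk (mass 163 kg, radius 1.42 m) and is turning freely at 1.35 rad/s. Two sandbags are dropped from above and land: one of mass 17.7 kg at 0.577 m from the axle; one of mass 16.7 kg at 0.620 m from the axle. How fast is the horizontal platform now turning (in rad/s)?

ω_f ≈ 1.26 rad/s

No external torque acts about the axle; L_before = L_after.
I_p = ½(163)(1.42)² = 164.3 kg·m².
Added inertia Σmr² = (17.7)(0.577)² + (16.7)(0.620)² = 12.31 kg·m²; I_f = 164.3 + 12.31 = 176.6 kg·m².
ω_f = I_p ω_i / I_f = (164.3)(1.35) / 176.6 = 1.256 rad/s.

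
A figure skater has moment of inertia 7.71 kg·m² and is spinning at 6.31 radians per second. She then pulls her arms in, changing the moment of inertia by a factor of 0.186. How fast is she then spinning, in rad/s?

No external torque acts about the spin axis, so angular momentum is conserved.
I₂ = 0.186 × 7.71 = 1.434 kg·m².
ω₂ = I₁ω₁ / I₂ = (7.710)(6.31 rad/s) / (1.434) = 33.92 rad/s.

ω₂ ≈ 33.9 rad/s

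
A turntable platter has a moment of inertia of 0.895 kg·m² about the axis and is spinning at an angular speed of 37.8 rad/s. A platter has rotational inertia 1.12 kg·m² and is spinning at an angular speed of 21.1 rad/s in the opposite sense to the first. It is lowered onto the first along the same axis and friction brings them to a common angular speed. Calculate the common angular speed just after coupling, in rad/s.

|ω_f| ≈ 5.06 rad/s

No external torque acts about the common axis, so total angular momentum is conserved.
Taking A's sense as positive: L = (0.8950)(37.8) − (1.120)(21.1) = 10.20 kg·m²·rad/s.
Combined I = 0.8950 + 1.120 = 2.015 kg·m².
ω_f = L / I = 10.20 / 2.015 = 5.062 rad/s.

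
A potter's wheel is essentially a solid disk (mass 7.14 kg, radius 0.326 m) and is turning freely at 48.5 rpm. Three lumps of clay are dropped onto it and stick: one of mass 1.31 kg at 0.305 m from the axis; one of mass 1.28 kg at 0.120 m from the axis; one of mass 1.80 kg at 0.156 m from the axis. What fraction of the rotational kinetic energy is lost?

No external torque acts about the axis; L_before = L_after.
I_p = ½(7.14)(0.326)² = 0.3794 kg·m².
Added inertia Σmr² = (1.31)(0.305)² + (1.28)(0.120)² + (1.80)(0.156)² = 0.1841 kg·m²; I_f = 0.3794 + 0.1841 = 0.5635 kg·m².
ω_f = I_p ω_i / I_f = (0.3794)(48.5) / 0.5635 = 32.65 rpm.
KE_i = ½(0.3794)(5.079 rad/s)² = 4.893 J; KE_f = ½(0.5635)(3.420)² = 3.295 J.
Fraction lost = 0.3267.

fraction ≈ 0.327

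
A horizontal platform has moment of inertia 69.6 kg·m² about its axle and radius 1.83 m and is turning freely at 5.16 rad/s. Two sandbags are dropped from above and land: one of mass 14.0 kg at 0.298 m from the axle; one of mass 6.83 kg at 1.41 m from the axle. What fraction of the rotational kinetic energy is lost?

fraction ≈ 0.176

The added mass arrives with no angular momentum about the axle, and any external torque about the axle is negligible, so the system's angular momentum is conserved.
Added inertia Σmr² = (14.0)(0.298)² + (6.83)(1.41)² = 14.82 kg·m²; I_f = 69.60 + 14.82 = 84.42 kg·m².
ω_f = I_p ω_i / I_f = (69.60)(5.16) / 84.42 = 4.254 rad/s.
KE_i = ½(69.60)(5.160 rad/s)² = 926.6 J; KE_f = ½(84.42)(4.254)² = 763.9 J.
Fraction lost = 0.1756.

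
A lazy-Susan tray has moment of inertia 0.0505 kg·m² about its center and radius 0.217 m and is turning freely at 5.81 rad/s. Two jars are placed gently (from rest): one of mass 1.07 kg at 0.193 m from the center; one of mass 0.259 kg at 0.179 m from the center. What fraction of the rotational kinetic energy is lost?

fraction ≈ 0.488

The added mass arrives with no angular momentum about the center, and any external torque about the center is negligible, so the system's angular momentum is conserved.
Added inertia Σmr² = (1.07)(0.193)² + (0.259)(0.179)² = 0.04816 kg·m²; I_f = 0.05050 + 0.04816 = 0.09866 kg·m².
ω_f = I_p ω_i / I_f = (0.05050)(5.81) / 0.09866 = 2.974 rad/s.
KE_i = ½(0.05050)(5.810 rad/s)² = 0.8523 J; KE_f = ½(0.09866)(2.974)² = 0.4363 J.
Fraction lost = 0.4881.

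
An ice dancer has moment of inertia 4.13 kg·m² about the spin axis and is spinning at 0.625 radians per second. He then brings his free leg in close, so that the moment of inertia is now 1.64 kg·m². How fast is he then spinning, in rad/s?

ω₂ ≈ 1.57 rad/s

Angular momentum about the spin axis is conserved since the torque about it is zero.
ω₂ = I₁ω₁ / I₂ = (4.130)(0.625 rad/s) / (1.640) = 1.574 rad/s.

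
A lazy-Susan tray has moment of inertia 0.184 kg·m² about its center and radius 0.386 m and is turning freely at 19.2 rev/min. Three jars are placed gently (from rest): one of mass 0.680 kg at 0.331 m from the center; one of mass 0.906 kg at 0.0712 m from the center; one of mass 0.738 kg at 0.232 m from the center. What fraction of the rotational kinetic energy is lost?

fraction ≈ 0.392

The added mass arrives with no angular momentum about the center, and any external torque about the center is negligible, so the system's angular momentum is conserved.
Added inertia Σmr² = (0.680)(0.331)² + (0.906)(0.0712)² + (0.738)(0.232)² = 0.1188 kg·m²; I_f = 0.1840 + 0.1188 = 0.3028 kg·m².
ω_f = I_p ω_i / I_f = (0.1840)(19.2) / 0.3028 = 11.67 rpm.
KE_i = ½(0.1840)(2.011 rad/s)² = 0.3719 J; KE_f = ½(0.3028)(1.222)² = 0.2260 J.
Fraction lost = 0.3924.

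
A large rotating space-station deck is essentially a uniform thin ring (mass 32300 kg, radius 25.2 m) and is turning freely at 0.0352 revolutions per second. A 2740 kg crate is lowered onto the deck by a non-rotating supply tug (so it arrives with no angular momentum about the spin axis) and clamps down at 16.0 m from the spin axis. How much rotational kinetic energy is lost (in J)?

energy lost ≈ 16600 J

No external torque acts about the spin axis; L_before = L_after.
I_p = (32300)(25.2)² = 2.051e+07 kg·m².
Added inertia Σmr² = (2740)(16.0)² = 7.014e+05 kg·m²; I_f = 2.051e+07 + 7.014e+05 = 2.121e+07 kg·m².
ω_f = I_p ω_i / I_f = (2.051e+07)(0.0352) / 2.121e+07 = 0.03404 rev/s.
KE_i = ½(2.051e+07)(0.2212 rad/s)² = 5.017e+05 J; KE_f = ½(2.121e+07)(0.2139)² = 4.851e+05 J.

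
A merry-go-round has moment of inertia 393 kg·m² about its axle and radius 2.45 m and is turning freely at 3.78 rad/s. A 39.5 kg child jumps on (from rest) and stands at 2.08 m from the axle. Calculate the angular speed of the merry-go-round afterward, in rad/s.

ω_f ≈ 2.63 rad/s

No external torque acts about the axle; L_before = L_after.
Added inertia Σmr² = (39.5)(2.08)² = 170.9 kg·m²; I_f = 393.0 + 170.9 = 563.9 kg·m².
ω_f = I_p ω_i / I_f = (393.0)(3.78) / 563.9 = 2.634 rad/s.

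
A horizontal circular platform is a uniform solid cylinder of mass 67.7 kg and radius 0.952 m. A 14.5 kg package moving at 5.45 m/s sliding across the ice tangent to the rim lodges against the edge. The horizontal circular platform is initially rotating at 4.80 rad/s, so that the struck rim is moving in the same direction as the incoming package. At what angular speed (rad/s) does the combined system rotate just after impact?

|ω_f| ≈ 5.08 rad/s

About the central axle the impulsive forces during the collision are internal, so angular momentum about that axis is conserved.
I_p = ½(67.7)(0.952)² = 30.68 kg·m². Taking the sense of the package's angular momentum as positive, L_{package} = m v R = (14.5)(5.45)(0.952) = 75.23 kg·m²/s.
L_i = +I_p ω_p + m v R = +(30.68)(4.80) + 75.23 = 222.5 kg·m²/s.
After sticking, I_f = I_p + m R² = 30.68 + (14.5)(0.952)² = 43.82 kg·m².
ω_f = L_i / I_f = 222.5 / 43.82 = 5.077 rad/s.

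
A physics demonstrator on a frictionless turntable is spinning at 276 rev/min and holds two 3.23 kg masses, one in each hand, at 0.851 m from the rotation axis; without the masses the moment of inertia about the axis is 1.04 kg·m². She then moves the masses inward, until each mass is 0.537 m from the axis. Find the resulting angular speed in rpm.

ω₂ ≈ 544 rpm

With no external torque about the axis, L is conserved: I₁ω₁ = I₂ω₂.
I₁ = 1.04 + 2(3.23)(0.851)² = 5.718 kg·m²; I₂ = 1.04 + 2(3.23)(0.537)² = 2.903 kg·m².
ω₂ = I₁ω₁ / I₂ = (5.718)(276 rpm) / (2.903) = 543.7 rpm.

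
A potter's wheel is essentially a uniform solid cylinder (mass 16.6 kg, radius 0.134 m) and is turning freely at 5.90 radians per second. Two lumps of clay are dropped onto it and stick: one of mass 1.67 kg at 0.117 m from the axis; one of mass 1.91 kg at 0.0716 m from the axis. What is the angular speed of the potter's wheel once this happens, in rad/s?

ω_f ≈ 4.84 rad/s

The added mass arrives with no angular momentum about the axis, and any external torque about the axis is negligible, so the system's angular momentum is conserved.
I_p = ½(16.6)(0.134)² = 0.1490 kg·m².
Added inertia Σmr² = (1.67)(0.117)² + (1.91)(0.0716)² = 0.03265 kg·m²; I_f = 0.1490 + 0.03265 = 0.1817 kg·m².
ω_f = I_p ω_i / I_f = (0.1490)(5.90) / 0.1817 = 4.840 rad/s.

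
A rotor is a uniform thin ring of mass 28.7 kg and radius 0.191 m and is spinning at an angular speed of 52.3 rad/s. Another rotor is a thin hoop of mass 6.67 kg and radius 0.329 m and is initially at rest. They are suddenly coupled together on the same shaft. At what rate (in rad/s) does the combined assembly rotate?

No external torque acts about the common axis, so total angular momentum is conserved.
Moments of inertia: I_A = (28.7)(0.191)² = 1.047 kg·m²; I_B = (6.67)(0.329)² = 0.7220 kg·m².
Taking A's sense as positive: L = (1.047)(52.3) = 54.76 kg·m²·rad/s.
Combined I = 1.047 + 0.7220 = 1.769 kg·m².
ω_f = L / I = 54.76 / 1.769 = 30.95 rad/s.

|ω_f| ≈ 31.0 rad/s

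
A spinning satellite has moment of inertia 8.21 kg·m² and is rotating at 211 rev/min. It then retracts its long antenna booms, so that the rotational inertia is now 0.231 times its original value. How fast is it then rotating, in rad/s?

ω₂ ≈ 95.7 rad/s

No external torque acts about the spin axis, so angular momentum is conserved.
I₂ = 0.231 × 8.21 = 1.897 kg·m².
ω₂ = I₁ω₁ / I₂ = (8.210)(211 rpm) / (1.897) = 913.4 rpm = 95.65 rad/s.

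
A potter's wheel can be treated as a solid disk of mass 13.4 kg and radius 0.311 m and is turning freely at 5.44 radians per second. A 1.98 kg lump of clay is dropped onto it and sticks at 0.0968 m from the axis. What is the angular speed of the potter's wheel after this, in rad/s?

The added mass arrives with no angular momentum about the axis, and any external torque about the axis is negligible, so the system's angular momentum is conserved.
I_p = ½(13.4)(0.311)² = 0.6480 kg·m².
Added inertia Σmr² = (1.98)(0.0968)² = 0.01855 kg·m²; I_f = 0.6480 + 0.01855 = 0.6666 kg·m².
ω_f = I_p ω_i / I_f = (0.6480)(5.44) / 0.6666 = 5.289 rad/s.

ω_f ≈ 5.29 rad/s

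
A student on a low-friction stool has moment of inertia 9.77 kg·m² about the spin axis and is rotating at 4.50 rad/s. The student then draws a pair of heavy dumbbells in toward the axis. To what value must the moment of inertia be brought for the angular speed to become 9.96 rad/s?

No external torque acts about the spin axis, so angular momentum is conserved.
I₂ = I₁ω₁ / ω₂ = (9.77)(4.50) / (9.96) = 4.414 kg·m².

I₂ ≈ 4.41 kg·m²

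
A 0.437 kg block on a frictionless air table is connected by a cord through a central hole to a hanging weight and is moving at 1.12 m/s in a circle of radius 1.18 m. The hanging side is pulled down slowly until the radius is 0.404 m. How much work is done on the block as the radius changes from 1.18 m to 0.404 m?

Central (radial) force ⇒ zero torque about the center ⇒ m v r is constant.
v₂ = v₁ r₁ / r₂ = (1.12)(1.18) / (0.404) = 3.271 m/s.
W = ΔKE = ½m(v₂² − v₁²) = 2.064 J.

W ≈ 2.06 J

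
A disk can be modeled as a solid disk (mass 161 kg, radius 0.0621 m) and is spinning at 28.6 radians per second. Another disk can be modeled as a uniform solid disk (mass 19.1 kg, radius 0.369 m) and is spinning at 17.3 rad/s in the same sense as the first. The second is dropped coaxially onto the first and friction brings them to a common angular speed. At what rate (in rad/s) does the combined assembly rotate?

No external torque acts about the common axis, so total angular momentum is conserved.
Moments of inertia: I_A = ½(161)(0.0621)² = 0.3104 kg·m²; I_B = ½(19.1)(0.369)² = 1.300 kg·m².
Taking A's sense as positive: L = (0.3104)(28.6) + (1.300)(17.3) = 31.37 kg·m²·rad/s.
Combined I = 0.3104 + 1.300 = 1.611 kg·m².
ω_f = L / I = 31.37 / 1.611 = 19.48 rad/s.

|ω_f| ≈ 19.5 rad/s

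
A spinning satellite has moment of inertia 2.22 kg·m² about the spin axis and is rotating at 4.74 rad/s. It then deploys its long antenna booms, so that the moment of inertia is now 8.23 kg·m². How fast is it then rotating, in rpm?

ω₂ ≈ 12.2 rpm

With no external torque about the axis, L is conserved: I₁ω₁ = I₂ω₂.
ω₂ = I₁ω₁ / I₂ = (2.220)(4.74 rad/s) / (8.230) = 1.279 rad/s = 12.21 rpm.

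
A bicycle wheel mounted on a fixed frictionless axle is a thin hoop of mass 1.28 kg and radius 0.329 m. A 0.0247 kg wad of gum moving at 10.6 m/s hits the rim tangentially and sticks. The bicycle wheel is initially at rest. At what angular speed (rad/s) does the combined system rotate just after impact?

|ω_f| ≈ 0.610 rad/s

About the axle the impulsive forces during the collision are internal, so angular momentum about that axis is conserved.
I_p = (1.28)(0.329)² = 0.1385 kg·m². Taking the sense of the wad of gum's angular momentum as positive, L_{wad} = m v R = (0.0247)(10.6)(0.329) = 0.08614 kg·m²/s.
L_i = 0 + 0.08614 = 0.08614 kg·m²/s.
After sticking, I_f = I_p + m R² = 0.1385 + (0.0247)(0.329)² = 0.1412 kg·m².
ω_f = L_i / I_f = 0.08614 / 0.1412 = 0.6100 rad/s.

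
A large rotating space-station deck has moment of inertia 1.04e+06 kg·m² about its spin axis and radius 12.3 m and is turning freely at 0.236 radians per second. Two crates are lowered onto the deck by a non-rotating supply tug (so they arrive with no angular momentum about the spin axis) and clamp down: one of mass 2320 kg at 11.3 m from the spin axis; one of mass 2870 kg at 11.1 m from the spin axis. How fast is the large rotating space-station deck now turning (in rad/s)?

ω_f ≈ 0.145 rad/s

The added mass arrives with no angular momentum about the spin axis, and any external torque about the spin axis is negligible, so the system's angular momentum is conserved.
Added inertia Σmr² = (2320)(11.3)² + (2870)(11.1)² = 6.499e+05 kg·m²; I_f = 1.040e+06 + 6.499e+05 = 1.690e+06 kg·m².
ω_f = I_p ω_i / I_f = (1.040e+06)(0.236) / 1.690e+06 = 0.1452 rad/s.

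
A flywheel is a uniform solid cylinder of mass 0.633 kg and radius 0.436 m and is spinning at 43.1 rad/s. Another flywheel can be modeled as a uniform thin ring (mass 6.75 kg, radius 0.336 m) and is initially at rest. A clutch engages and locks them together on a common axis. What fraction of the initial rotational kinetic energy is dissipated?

The coupling torques are internal; angular momentum about the shared axis is conserved.
Moments of inertia: I_A = ½(0.633)(0.436)² = 0.06017 kg·m²; I_B = (6.75)(0.336)² = 0.7620 kg·m².
Taking A's sense as positive: L = (0.06017)(43.1) = 2.593 kg·m²·rad/s.
Combined I = 0.06017 + 0.7620 = 0.8222 kg·m².
ω_f = L / I = 2.593 / 0.8222 = 3.154 rad/s.
KE_i = ½ΣIω² = 55.88 J; KE_f = ½(0.8222)(3.154)² = 4.089 J.
Fraction dissipated = (KE_i − KE_f)/KE_i = 0.9268.

fraction ≈ 0.927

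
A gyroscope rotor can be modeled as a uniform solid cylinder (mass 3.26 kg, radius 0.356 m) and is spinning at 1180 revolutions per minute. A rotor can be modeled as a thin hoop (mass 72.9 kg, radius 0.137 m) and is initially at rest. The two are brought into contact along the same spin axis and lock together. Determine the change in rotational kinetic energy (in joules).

The coupling torques are internal; angular momentum about the shared axis is conserved.
Moments of inertia: I_A = ½(3.26)(0.356)² = 0.2066 kg·m²; I_B = (72.9)(0.137)² = 1.368 kg·m².
Taking A's sense as positive: L = (0.2066)(1180) = 243.8 kg·m²·rpm.
Combined I = 0.2066 + 1.368 = 1.575 kg·m².
ω_f = L / I = 243.8 / 1.575 = 154.8 rpm.
KE_i = ½ΣIω² = 1577 J; KE_f = ½(1.575)(16.21)² = 206.9 J.

ΔKE ≈ -1370 J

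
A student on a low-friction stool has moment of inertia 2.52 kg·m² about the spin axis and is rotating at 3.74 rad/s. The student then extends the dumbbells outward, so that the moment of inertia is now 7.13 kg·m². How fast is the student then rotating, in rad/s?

With no external torque about the axis, L is conserved: I₁ω₁ = I₂ω₂.
ω₂ = I₁ω₁ / I₂ = (2.520)(3.74 rad/s) / (7.130) = 1.322 rad/s.

ω₂ ≈ 1.32 rad/s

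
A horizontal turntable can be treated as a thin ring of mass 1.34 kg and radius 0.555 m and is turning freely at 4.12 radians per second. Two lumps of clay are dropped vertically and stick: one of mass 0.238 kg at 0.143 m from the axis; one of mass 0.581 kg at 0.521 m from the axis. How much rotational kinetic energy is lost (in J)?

energy lost ≈ 0.990 J

The added mass arrives with no angular momentum about the axis, and any external torque about the axis is negligible, so the system's angular momentum is conserved.
I_p = (1.34)(0.555)² = 0.4128 kg·m².
Added inertia Σmr² = (0.238)(0.143)² + (0.581)(0.521)² = 0.1626 kg·m²; I_f = 0.4128 + 0.1626 = 0.5753 kg·m².
ω_f = I_p ω_i / I_f = (0.4128)(4.12) / 0.5753 = 2.956 rad/s.
KE_i = ½(0.4128)(4.120 rad/s)² = 3.503 J; KE_f = ½(0.5753)(2.956)² = 2.513 J.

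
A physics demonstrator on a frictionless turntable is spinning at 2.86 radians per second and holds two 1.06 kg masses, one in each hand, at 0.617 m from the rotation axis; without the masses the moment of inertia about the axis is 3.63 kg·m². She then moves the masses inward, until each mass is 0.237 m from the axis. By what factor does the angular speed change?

ω₂/ω₁ ≈ 1.18

With no external torque about the axis, L is conserved: I₁ω₁ = I₂ω₂.
I₁ = 3.63 + 2(1.06)(0.617)² = 4.437 kg·m²; I₂ = 3.63 + 2(1.06)(0.237)² = 3.749 kg·m².
ω₂/ω₁ = I₁/I₂ = 4.437 / 3.749 = 1.184.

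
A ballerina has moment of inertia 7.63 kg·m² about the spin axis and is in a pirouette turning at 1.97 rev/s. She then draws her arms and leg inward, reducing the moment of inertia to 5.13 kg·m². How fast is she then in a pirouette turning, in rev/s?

ω₂ ≈ 2.93 rev/s

No external torque acts about the spin axis, so angular momentum is conserved.
ω₂ = I₁ω₁ / I₂ = (7.630)(1.97 rev/s) / (5.130) = 2.930 rev/s.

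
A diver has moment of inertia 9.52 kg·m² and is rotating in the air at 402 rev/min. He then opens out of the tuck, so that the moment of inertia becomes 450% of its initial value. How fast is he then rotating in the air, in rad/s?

ω₂ ≈ 9.35 rad/s

Angular momentum about the spin axis is conserved since the torque about it is zero.
I₂ = 4.50 × 9.52 = 42.84 kg·m².
ω₂ = I₁ω₁ / I₂ = (9.520)(402 rpm) / (42.84) = 89.33 rpm = 9.355 rad/s.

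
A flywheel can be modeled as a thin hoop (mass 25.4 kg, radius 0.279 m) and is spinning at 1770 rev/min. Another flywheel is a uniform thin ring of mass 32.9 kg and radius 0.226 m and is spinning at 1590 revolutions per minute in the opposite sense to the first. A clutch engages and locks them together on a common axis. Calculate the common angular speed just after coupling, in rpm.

No external torque acts about the common axis, so total angular momentum is conserved.
Moments of inertia: I_A = (25.4)(0.279)² = 1.977 kg·m²; I_B = (32.9)(0.226)² = 1.680 kg·m².
Taking A's sense as positive: L = (1.977)(1770) − (1.680)(1590) = 827.7 kg·m²·rpm.
Combined I = 1.977 + 1.680 = 3.658 kg·m².
ω_f = L / I = 827.7 / 3.658 = 226.3 rpm.

|ω_f| ≈ 226 rpm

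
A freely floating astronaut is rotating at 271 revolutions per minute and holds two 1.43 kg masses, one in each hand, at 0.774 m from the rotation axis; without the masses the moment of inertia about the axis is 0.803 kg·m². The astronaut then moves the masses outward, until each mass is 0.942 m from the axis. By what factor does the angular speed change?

Angular momentum about the spin axis is conserved since the torque about it is zero.
I₁ = 0.803 + 2(1.43)(0.774)² = 2.516 kg·m²; I₂ = 0.803 + 2(1.43)(0.942)² = 3.341 kg·m².
ω₂/ω₁ = I₁/I₂ = 2.516 / 3.341 = 0.7532.

ω₂/ω₁ ≈ 0.753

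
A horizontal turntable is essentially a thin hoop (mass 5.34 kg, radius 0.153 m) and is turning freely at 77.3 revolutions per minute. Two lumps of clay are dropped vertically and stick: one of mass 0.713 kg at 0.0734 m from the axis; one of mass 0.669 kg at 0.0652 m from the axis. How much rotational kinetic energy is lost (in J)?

energy lost ≈ 0.208 J

No external torque acts about the axis; L_before = L_after.
I_p = (5.34)(0.153)² = 0.1250 kg·m².
Added inertia Σmr² = (0.713)(0.0734)² + (0.669)(0.0652)² = 0.006685 kg·m²; I_f = 0.1250 + 0.006685 = 0.1317 kg·m².
ω_f = I_p ω_i / I_f = (0.1250)(77.3) / 0.1317 = 73.38 rpm.
KE_i = ½(0.1250)(8.095 rad/s)² = 4.096 J; KE_f = ½(0.1317)(7.684)² = 3.888 J.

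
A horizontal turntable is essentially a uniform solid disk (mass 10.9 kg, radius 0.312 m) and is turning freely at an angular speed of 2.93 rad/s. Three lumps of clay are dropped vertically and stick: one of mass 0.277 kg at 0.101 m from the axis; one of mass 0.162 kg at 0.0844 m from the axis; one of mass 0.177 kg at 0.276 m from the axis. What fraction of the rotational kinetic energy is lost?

No external torque acts about the axis; L_before = L_after.
I_p = ½(10.9)(0.312)² = 0.5305 kg·m².
Added inertia Σmr² = (0.277)(0.101)² + (0.162)(0.0844)² + (0.177)(0.276)² = 0.01746 kg·m²; I_f = 0.5305 + 0.01746 = 0.5480 kg·m².
ω_f = I_p ω_i / I_f = (0.5305)(2.93) / 0.5480 = 2.837 rad/s.
KE_i = ½(0.5305)(2.930 rad/s)² = 2.277 J; KE_f = ½(0.5480)(2.837)² = 2.205 J.
Fraction lost = 0.03187.

fraction ≈ 0.0319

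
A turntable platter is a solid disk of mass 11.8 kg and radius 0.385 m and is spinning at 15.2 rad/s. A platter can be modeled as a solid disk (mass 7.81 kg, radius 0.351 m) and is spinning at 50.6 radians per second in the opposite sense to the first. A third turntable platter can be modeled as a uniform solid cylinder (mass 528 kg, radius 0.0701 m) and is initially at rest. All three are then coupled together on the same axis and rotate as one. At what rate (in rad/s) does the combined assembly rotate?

No external torque acts about the common axis, so total angular momentum is conserved.
Moments of inertia: I_A = ½(11.8)(0.385)² = 0.8745 kg·m²; I_B = ½(7.81)(0.351)² = 0.4811 kg·m²; I_C = ½(528)(0.0701)² = 1.297 kg·m².
Taking A's sense as positive: L = (0.8745)(15.2) − (0.4811)(50.6) = -11.05 kg·m²·rad/s.
Combined I = 0.8745 + 0.4811 + 1.297 = 2.653 kg·m².
ω_f = L / I = -11.05 / 2.653 = -4.166 rad/s.

|ω_f| ≈ 4.17 rad/s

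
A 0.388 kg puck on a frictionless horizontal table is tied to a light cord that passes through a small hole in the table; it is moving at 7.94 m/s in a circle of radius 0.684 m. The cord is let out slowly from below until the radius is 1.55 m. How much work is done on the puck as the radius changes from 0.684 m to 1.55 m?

W ≈ -9.85 J

The only horizontal force on the mass is along the cord (radial), so it exerts no torque about the hole and angular momentum m v r is conserved.
v₂ = v₁ r₁ / r₂ = (7.94)(0.684) / (1.55) = 3.504 m/s.
W = ΔKE = ½m(v₂² − v₁²) = -9.849 J.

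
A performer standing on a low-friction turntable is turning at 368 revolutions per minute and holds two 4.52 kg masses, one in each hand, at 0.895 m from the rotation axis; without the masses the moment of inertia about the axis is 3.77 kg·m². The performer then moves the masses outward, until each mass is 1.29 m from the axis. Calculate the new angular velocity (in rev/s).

With no external torque about the axis, L is conserved: I₁ω₁ = I₂ω₂.
I₁ = 3.77 + 2(4.52)(0.895)² = 11.01 kg·m²; I₂ = 3.77 + 2(4.52)(1.29)² = 18.81 kg·m².
ω₂ = I₁ω₁ / I₂ = (11.01)(368 rpm) / (18.81) = 215.4 rpm = 3.590 rev/s.

ω₂ ≈ 3.59 rev/s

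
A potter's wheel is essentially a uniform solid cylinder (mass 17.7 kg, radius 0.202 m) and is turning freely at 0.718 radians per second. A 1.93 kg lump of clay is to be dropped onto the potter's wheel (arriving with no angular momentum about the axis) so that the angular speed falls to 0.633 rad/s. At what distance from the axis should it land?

r ≈ 0.159 m

The added mass arrives with no angular momentum about the axis, and any external torque about the axis is negligible, so the system's angular momentum is conserved.
I_p = ½(17.7)(0.202)² = 0.3611 kg·m².
I_p ω_i = (I_p + m r²) ω_f ⇒ m r² = I_p(ω_i/ω_f − 1) = 0.3611(0.718/0.633 − 1) = 0.04849 kg·m².
r = √(0.04849/1.93) = 0.1585 m.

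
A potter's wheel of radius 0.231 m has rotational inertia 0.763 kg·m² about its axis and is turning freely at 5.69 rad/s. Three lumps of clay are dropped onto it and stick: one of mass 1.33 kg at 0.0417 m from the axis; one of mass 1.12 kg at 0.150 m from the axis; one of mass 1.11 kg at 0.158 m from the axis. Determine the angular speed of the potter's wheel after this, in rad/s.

No external torque acts about the axis; L_before = L_after.
Added inertia Σmr² = (1.33)(0.0417)² + (1.12)(0.150)² + (1.11)(0.158)² = 0.05522 kg·m²; I_f = 0.7630 + 0.05522 = 0.8182 kg·m².
ω_f = I_p ω_i / I_f = (0.7630)(5.69) / 0.8182 = 5.306 rad/s.

ω_f ≈ 5.31 rad/s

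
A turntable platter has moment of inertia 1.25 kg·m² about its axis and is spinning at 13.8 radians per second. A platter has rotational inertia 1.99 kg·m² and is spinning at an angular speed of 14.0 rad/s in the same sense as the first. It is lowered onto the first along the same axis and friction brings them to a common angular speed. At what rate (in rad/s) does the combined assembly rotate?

No external torque acts about the common axis, so total angular momentum is conserved.
Taking A's sense as positive: L = (1.250)(13.8) + (1.990)(14.0) = 45.11 kg·m²·rad/s.
Combined I = 1.250 + 1.990 = 3.240 kg·m².
ω_f = L / I = 45.11 / 3.240 = 13.92 rad/s.

|ω_f| ≈ 13.9 rad/s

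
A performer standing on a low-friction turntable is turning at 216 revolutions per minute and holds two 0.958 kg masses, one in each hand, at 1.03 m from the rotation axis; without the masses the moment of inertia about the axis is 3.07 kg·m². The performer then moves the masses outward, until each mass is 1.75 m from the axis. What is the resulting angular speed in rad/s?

Angular momentum about the spin axis is conserved since the torque about it is zero.
I₁ = 3.07 + 2(0.958)(1.03)² = 5.103 kg·m²; I₂ = 3.07 + 2(0.958)(1.75)² = 8.938 kg·m².
ω₂ = I₁ω₁ / I₂ = (5.103)(216 rpm) / (8.938) = 123.3 rpm = 12.91 rad/s.

ω₂ ≈ 12.9 rad/s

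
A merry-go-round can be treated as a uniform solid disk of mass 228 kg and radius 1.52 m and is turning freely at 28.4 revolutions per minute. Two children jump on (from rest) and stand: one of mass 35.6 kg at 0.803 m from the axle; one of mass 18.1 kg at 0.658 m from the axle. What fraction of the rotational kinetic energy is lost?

fraction ≈ 0.105

The added mass arrives with no angular momentum about the axle, and any external torque about the axle is negligible, so the system's angular momentum is conserved.
I_p = ½(228)(1.52)² = 263.4 kg·m².
Added inertia Σmr² = (35.6)(0.803)² + (18.1)(0.658)² = 30.79 kg·m²; I_f = 263.4 + 30.79 = 294.2 kg·m².
ω_f = I_p ω_i / I_f = (263.4)(28.4) / 294.2 = 25.43 rpm.
KE_i = ½(263.4)(2.974 rad/s)² = 1165 J; KE_f = ½(294.2)(2.663)² = 1043 J.
Fraction lost = 0.1047.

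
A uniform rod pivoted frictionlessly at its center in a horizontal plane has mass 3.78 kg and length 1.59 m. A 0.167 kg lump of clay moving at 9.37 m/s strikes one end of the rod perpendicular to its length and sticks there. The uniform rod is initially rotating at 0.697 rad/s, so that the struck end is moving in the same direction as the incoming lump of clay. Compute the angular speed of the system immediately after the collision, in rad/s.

|ω_f| ≈ 1.99 rad/s

About the pivot the impulsive forces during the collision are internal, so angular momentum about that axis is conserved.
I_p = (1/12)(3.78)(1.59)² = 0.7964 kg·m². Taking the sense of the lump of clay's angular momentum as positive, L_{lump} = m v R = (0.167)(9.37)(1.59/2) = 1.244 kg·m²/s.
L_i = +I_p ω_p + m v R = +(0.7964)(0.697) + 1.244 = 1.799 kg·m²/s.
After sticking, I_f = I_p + m R² = 0.7964 + (0.167)(1.59/2)² = 0.9019 kg·m².
ω_f = L_i / I_f = 1.799 / 0.9019 = 1.995 rad/s.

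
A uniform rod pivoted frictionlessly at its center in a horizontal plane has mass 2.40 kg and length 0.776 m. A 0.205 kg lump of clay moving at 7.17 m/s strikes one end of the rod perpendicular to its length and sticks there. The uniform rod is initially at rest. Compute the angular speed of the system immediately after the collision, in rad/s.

|ω_f| ≈ 3.77 rad/s

The axle reaction passes through the pivot and exerts no torque about it; angular momentum about the pivot is conserved through the impact.
I_p = (1/12)(2.40)(0.776)² = 0.1204 kg·m². Taking the sense of the lump of clay's angular momentum as positive, L_{lump} = m v R = (0.205)(7.17)(0.776/2) = 0.5703 kg·m²/s.
L_i = 0 + 0.5703 = 0.5703 kg·m²/s.
After sticking, I_f = I_p + m R² = 0.1204 + (0.205)(0.776/2)² = 0.1513 kg·m².
ω_f = L_i / I_f = 0.5703 / 0.1513 = 3.769 rad/s.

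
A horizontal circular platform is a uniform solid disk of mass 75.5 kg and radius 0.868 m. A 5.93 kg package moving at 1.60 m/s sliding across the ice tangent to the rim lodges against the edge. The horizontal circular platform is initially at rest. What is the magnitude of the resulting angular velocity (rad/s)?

|ω_f| ≈ 0.250 rad/s

About the central axle the impulsive forces during the collision are internal, so angular momentum about that axis is conserved.
I_p = ½(75.5)(0.868)² = 28.44 kg·m². Taking the sense of the package's angular momentum as positive, L_{package} = m v R = (5.93)(1.60)(0.868) = 8.236 kg·m²/s.
L_i = 0 + 8.236 = 8.236 kg·m²/s.
After sticking, I_f = I_p + m R² = 28.44 + (5.93)(0.868)² = 32.91 kg·m².
ω_f = L_i / I_f = 8.236 / 32.91 = 0.2502 rad/s.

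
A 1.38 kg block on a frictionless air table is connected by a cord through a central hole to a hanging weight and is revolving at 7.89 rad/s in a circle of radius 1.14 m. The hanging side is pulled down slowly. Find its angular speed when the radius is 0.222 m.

No torque about the axis ⇒ m r₁² ω₁ = m r₂² ω₂.
ω₂ = ω₁ (r₁/r₂)² = (7.89)(1.14/0.222)² = 208.1 rad/s.

ω₂ ≈ 208 rad/s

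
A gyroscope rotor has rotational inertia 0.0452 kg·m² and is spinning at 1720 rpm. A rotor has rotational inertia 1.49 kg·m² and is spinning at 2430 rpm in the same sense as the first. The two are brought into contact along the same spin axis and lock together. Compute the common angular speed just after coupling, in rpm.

No external torque acts about the common axis, so total angular momentum is conserved.
Taking A's sense as positive: L = (0.04520)(1720) + (1.490)(2430) = 3698 kg·m²·rpm.
Combined I = 0.04520 + 1.490 = 1.535 kg·m².
ω_f = L / I = 3698 / 1.535 = 2409 rpm.

|ω_f| ≈ 2410 rpm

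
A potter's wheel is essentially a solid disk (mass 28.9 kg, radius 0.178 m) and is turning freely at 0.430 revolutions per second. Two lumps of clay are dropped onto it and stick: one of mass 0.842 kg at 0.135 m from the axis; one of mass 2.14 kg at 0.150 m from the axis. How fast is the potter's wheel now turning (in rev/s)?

No external torque acts about the axis; L_before = L_after.
I_p = ½(28.9)(0.178)² = 0.4578 kg·m².
Added inertia Σmr² = (0.842)(0.135)² + (2.14)(0.150)² = 0.06350 kg·m²; I_f = 0.4578 + 0.06350 = 0.5213 kg·m².
ω_f = I_p ω_i / I_f = (0.4578)(0.430) / 0.5213 = 0.3776 rev/s.

ω_f ≈ 0.378 rev/s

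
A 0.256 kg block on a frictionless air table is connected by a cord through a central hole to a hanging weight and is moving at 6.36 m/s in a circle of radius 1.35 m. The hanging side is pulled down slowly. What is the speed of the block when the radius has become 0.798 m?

Central (radial) force ⇒ zero torque about the center ⇒ m v r is constant.
v₂ = v₁ r₁ / r₂ = (6.36)(1.35) / (0.798) = 10.76 m/s.

v₂ ≈ 10.8 m/s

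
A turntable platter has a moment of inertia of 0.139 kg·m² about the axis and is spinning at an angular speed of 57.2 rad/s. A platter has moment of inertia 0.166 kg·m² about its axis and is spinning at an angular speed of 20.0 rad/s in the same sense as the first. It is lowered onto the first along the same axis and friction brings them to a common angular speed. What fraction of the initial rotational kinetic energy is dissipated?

The coupling torques are internal; angular momentum about the shared axis is conserved.
Taking A's sense as positive: L = (0.1390)(57.2) + (0.1660)(20.0) = 11.27 kg·m²·rad/s.
Combined I = 0.1390 + 0.1660 = 0.3050 kg·m².
ω_f = L / I = 11.27 / 0.3050 = 36.95 rad/s.
KE_i = ½ΣIω² = 260.6 J; KE_f = ½(0.3050)(36.95)² = 208.2 J.
Fraction dissipated = (KE_i − KE_f)/KE_i = 0.2009.

fraction ≈ 0.201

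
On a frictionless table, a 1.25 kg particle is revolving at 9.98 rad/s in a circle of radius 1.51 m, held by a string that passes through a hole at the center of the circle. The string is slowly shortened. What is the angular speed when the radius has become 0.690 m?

ω₂ ≈ 47.8 rad/s

No torque about the axis ⇒ m r₁² ω₁ = m r₂² ω₂.
ω₂ = ω₁ (r₁/r₂)² = (9.98)(1.51/0.690)² = 47.80 rad/s.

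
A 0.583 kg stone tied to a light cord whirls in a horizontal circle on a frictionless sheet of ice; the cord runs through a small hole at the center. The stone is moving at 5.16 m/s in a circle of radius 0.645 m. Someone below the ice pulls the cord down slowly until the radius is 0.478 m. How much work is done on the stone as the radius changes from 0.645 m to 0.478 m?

Central (radial) force ⇒ zero torque about the center ⇒ m v r is constant.
v₂ = v₁ r₁ / r₂ = (5.16)(0.645) / (0.478) = 6.963 m/s.
W = ΔKE = ½m(v₂² − v₁²) = 6.371 J.

W ≈ 6.37 J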